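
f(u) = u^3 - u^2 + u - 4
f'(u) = 3*u^2 - 2*u + 1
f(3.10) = 19.28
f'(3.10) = 23.63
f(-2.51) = -28.62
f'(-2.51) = 24.92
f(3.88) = 43.24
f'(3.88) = 38.40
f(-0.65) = -5.35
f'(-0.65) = 3.57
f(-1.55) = -11.68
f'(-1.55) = 11.31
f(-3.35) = -56.17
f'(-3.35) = 41.37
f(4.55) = 74.04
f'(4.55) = 54.01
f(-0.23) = -4.30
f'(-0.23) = 1.62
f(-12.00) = -1888.00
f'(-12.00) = 457.00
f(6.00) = 182.00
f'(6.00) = 97.00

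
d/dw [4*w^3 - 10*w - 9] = 12*w^2 - 10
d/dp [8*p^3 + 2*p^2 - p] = 24*p^2 + 4*p - 1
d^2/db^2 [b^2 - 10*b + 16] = 2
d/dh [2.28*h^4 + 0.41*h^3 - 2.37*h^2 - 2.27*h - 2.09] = 9.12*h^3 + 1.23*h^2 - 4.74*h - 2.27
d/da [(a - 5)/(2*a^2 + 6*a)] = (-a^2 + 10*a + 15)/(2*a^2*(a^2 + 6*a + 9))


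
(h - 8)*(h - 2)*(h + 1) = h^3 - 9*h^2 + 6*h + 16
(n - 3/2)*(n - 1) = n^2 - 5*n/2 + 3/2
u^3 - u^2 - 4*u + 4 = (u - 2)*(u - 1)*(u + 2)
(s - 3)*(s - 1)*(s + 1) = s^3 - 3*s^2 - s + 3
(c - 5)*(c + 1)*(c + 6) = c^3 + 2*c^2 - 29*c - 30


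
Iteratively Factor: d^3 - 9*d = (d + 3)*(d^2 - 3*d) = (d - 3)*(d + 3)*(d)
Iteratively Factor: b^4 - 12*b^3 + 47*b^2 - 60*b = (b - 3)*(b^3 - 9*b^2 + 20*b) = b*(b - 3)*(b^2 - 9*b + 20) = b*(b - 5)*(b - 3)*(b - 4)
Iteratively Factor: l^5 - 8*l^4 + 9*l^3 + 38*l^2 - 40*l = (l + 2)*(l^4 - 10*l^3 + 29*l^2 - 20*l) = l*(l + 2)*(l^3 - 10*l^2 + 29*l - 20) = l*(l - 1)*(l + 2)*(l^2 - 9*l + 20) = l*(l - 5)*(l - 1)*(l + 2)*(l - 4)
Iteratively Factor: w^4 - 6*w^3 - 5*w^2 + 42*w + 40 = (w - 4)*(w^3 - 2*w^2 - 13*w - 10) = (w - 4)*(w + 1)*(w^2 - 3*w - 10) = (w - 4)*(w + 1)*(w + 2)*(w - 5)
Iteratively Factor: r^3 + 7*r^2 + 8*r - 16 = (r + 4)*(r^2 + 3*r - 4) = (r + 4)^2*(r - 1)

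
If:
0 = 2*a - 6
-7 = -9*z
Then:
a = 3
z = 7/9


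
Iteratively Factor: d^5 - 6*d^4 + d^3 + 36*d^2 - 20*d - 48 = (d - 2)*(d^4 - 4*d^3 - 7*d^2 + 22*d + 24) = (d - 2)*(d + 2)*(d^3 - 6*d^2 + 5*d + 12) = (d - 4)*(d - 2)*(d + 2)*(d^2 - 2*d - 3) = (d - 4)*(d - 2)*(d + 1)*(d + 2)*(d - 3)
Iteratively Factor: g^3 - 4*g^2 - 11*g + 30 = (g - 2)*(g^2 - 2*g - 15) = (g - 5)*(g - 2)*(g + 3)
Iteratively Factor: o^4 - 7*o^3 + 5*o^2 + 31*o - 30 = (o + 2)*(o^3 - 9*o^2 + 23*o - 15) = (o - 3)*(o + 2)*(o^2 - 6*o + 5) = (o - 5)*(o - 3)*(o + 2)*(o - 1)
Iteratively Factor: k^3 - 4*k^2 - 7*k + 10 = (k - 1)*(k^2 - 3*k - 10) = (k - 1)*(k + 2)*(k - 5)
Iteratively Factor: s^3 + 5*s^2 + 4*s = (s + 4)*(s^2 + s) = (s + 1)*(s + 4)*(s)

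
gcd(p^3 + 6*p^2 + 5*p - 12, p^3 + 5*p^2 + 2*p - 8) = p^2 + 3*p - 4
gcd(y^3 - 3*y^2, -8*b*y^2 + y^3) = y^2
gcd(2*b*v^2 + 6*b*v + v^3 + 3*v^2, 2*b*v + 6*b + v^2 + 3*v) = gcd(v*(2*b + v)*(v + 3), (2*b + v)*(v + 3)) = 2*b*v + 6*b + v^2 + 3*v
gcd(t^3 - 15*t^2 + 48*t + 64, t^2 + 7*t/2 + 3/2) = 1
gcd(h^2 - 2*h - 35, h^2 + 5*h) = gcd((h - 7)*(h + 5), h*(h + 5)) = h + 5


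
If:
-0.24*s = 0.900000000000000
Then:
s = -3.75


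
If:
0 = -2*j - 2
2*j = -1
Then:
No Solution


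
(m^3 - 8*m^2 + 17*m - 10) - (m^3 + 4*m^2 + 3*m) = -12*m^2 + 14*m - 10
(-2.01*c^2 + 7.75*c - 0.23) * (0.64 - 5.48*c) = 11.0148*c^3 - 43.7564*c^2 + 6.2204*c - 0.1472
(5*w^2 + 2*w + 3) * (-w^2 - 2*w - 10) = -5*w^4 - 12*w^3 - 57*w^2 - 26*w - 30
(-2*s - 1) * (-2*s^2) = 4*s^3 + 2*s^2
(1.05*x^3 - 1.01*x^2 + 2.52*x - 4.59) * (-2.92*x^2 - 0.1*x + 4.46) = -3.066*x^5 + 2.8442*x^4 - 2.5744*x^3 + 8.6462*x^2 + 11.6982*x - 20.4714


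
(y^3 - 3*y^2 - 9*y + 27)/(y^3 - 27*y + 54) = (y + 3)/(y + 6)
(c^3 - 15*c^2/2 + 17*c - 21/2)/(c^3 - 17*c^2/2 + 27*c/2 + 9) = (2*c^2 - 9*c + 7)/(2*c^2 - 11*c - 6)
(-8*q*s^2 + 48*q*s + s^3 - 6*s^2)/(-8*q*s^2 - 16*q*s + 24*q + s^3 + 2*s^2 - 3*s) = s*(s - 6)/(s^2 + 2*s - 3)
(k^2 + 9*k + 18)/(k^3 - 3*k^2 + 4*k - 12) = (k^2 + 9*k + 18)/(k^3 - 3*k^2 + 4*k - 12)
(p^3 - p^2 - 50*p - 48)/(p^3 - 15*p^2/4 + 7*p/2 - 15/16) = 16*(p^3 - p^2 - 50*p - 48)/(16*p^3 - 60*p^2 + 56*p - 15)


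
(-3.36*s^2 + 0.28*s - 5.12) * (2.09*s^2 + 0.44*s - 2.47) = -7.0224*s^4 - 0.8932*s^3 - 2.2784*s^2 - 2.9444*s + 12.6464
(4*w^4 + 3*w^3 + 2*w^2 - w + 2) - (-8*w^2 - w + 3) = 4*w^4 + 3*w^3 + 10*w^2 - 1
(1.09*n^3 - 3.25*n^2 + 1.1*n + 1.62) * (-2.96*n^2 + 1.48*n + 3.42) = -3.2264*n^5 + 11.2332*n^4 - 4.3382*n^3 - 14.2822*n^2 + 6.1596*n + 5.5404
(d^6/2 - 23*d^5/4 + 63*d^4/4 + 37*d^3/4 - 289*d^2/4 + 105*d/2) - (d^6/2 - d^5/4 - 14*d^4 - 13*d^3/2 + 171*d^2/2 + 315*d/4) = -11*d^5/2 + 119*d^4/4 + 63*d^3/4 - 631*d^2/4 - 105*d/4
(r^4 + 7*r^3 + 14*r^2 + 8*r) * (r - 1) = r^5 + 6*r^4 + 7*r^3 - 6*r^2 - 8*r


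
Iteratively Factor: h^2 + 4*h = (h)*(h + 4)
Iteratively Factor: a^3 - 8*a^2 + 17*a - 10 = (a - 2)*(a^2 - 6*a + 5) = (a - 2)*(a - 1)*(a - 5)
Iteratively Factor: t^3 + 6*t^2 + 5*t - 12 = (t - 1)*(t^2 + 7*t + 12) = (t - 1)*(t + 4)*(t + 3)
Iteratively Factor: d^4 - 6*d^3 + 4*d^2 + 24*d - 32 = (d - 2)*(d^3 - 4*d^2 - 4*d + 16) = (d - 4)*(d - 2)*(d^2 - 4) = (d - 4)*(d - 2)*(d + 2)*(d - 2)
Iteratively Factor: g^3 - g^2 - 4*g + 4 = (g - 1)*(g^2 - 4) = (g - 1)*(g + 2)*(g - 2)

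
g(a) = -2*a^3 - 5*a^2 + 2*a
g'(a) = -6*a^2 - 10*a + 2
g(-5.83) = 214.71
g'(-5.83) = -143.63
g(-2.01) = -7.98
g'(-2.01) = -2.14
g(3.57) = -147.58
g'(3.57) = -110.17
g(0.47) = -0.37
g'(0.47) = -4.03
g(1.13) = -7.01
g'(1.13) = -16.96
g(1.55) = -16.36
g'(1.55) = -27.92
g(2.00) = -32.00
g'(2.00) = -42.00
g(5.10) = -385.15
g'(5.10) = -205.06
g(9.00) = -1845.00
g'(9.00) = -574.00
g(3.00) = -93.00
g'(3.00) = -82.00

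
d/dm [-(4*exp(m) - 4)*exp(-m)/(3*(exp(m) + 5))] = 4*(exp(2*m) - 2*exp(m) - 5)*exp(-m)/(3*(exp(2*m) + 10*exp(m) + 25))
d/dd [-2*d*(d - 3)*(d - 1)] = -6*d^2 + 16*d - 6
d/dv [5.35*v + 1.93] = 5.35000000000000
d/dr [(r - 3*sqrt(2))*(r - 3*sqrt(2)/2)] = 2*r - 9*sqrt(2)/2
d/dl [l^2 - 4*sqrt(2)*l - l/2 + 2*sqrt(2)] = 2*l - 4*sqrt(2) - 1/2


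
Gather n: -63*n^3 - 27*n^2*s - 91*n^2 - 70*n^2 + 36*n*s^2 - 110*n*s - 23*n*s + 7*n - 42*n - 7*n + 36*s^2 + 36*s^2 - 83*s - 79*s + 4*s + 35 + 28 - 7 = -63*n^3 + n^2*(-27*s - 161) + n*(36*s^2 - 133*s - 42) + 72*s^2 - 158*s + 56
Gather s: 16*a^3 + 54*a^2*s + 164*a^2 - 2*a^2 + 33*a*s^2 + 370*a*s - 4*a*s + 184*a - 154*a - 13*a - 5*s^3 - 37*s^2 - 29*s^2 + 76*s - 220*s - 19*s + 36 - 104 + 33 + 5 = 16*a^3 + 162*a^2 + 17*a - 5*s^3 + s^2*(33*a - 66) + s*(54*a^2 + 366*a - 163) - 30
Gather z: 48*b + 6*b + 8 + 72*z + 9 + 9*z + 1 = 54*b + 81*z + 18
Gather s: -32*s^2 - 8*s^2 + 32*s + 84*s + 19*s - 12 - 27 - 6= -40*s^2 + 135*s - 45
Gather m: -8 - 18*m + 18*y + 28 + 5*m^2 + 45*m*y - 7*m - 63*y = 5*m^2 + m*(45*y - 25) - 45*y + 20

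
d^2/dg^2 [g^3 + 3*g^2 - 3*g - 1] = 6*g + 6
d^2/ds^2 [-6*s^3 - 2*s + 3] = -36*s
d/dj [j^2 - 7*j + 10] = 2*j - 7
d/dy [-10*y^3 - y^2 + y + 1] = -30*y^2 - 2*y + 1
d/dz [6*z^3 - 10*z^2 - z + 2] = 18*z^2 - 20*z - 1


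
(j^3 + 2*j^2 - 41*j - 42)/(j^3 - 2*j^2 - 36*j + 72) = (j^2 + 8*j + 7)/(j^2 + 4*j - 12)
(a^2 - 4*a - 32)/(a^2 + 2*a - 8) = (a - 8)/(a - 2)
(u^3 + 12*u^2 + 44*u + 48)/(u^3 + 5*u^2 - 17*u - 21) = (u^3 + 12*u^2 + 44*u + 48)/(u^3 + 5*u^2 - 17*u - 21)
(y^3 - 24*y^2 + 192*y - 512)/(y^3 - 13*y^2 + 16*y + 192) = (y - 8)/(y + 3)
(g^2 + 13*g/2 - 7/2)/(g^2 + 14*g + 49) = (g - 1/2)/(g + 7)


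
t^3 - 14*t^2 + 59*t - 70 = (t - 7)*(t - 5)*(t - 2)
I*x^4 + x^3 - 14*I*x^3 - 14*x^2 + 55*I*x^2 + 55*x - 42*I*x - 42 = (x - 7)*(x - 6)*(x - I)*(I*x - I)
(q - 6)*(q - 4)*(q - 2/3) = q^3 - 32*q^2/3 + 92*q/3 - 16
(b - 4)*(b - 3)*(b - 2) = b^3 - 9*b^2 + 26*b - 24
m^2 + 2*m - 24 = (m - 4)*(m + 6)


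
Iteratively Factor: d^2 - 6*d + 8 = (d - 4)*(d - 2)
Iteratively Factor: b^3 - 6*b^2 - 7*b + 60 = (b - 5)*(b^2 - b - 12) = (b - 5)*(b + 3)*(b - 4)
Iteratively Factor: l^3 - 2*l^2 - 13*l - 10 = (l + 2)*(l^2 - 4*l - 5) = (l - 5)*(l + 2)*(l + 1)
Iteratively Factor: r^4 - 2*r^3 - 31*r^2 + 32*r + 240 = (r - 4)*(r^3 + 2*r^2 - 23*r - 60) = (r - 4)*(r + 4)*(r^2 - 2*r - 15) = (r - 5)*(r - 4)*(r + 4)*(r + 3)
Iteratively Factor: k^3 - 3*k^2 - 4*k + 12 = (k - 3)*(k^2 - 4) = (k - 3)*(k + 2)*(k - 2)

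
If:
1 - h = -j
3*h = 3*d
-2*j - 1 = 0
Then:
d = 1/2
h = 1/2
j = -1/2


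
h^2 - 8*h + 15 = (h - 5)*(h - 3)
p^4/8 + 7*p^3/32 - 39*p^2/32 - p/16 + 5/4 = (p/4 + 1)*(p/2 + 1/2)*(p - 2)*(p - 5/4)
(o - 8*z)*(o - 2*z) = o^2 - 10*o*z + 16*z^2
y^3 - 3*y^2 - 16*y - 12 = (y - 6)*(y + 1)*(y + 2)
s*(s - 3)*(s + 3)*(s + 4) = s^4 + 4*s^3 - 9*s^2 - 36*s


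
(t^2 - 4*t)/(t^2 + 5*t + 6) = t*(t - 4)/(t^2 + 5*t + 6)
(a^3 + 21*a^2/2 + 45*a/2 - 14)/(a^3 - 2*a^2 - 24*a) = (2*a^2 + 13*a - 7)/(2*a*(a - 6))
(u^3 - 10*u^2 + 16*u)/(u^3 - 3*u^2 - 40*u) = (u - 2)/(u + 5)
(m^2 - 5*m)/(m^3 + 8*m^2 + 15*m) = (m - 5)/(m^2 + 8*m + 15)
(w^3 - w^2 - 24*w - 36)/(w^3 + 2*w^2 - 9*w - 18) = (w - 6)/(w - 3)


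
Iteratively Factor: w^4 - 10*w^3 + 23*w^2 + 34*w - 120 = (w - 5)*(w^3 - 5*w^2 - 2*w + 24) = (w - 5)*(w - 4)*(w^2 - w - 6) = (w - 5)*(w - 4)*(w + 2)*(w - 3)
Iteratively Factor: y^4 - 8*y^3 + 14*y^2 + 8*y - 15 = (y + 1)*(y^3 - 9*y^2 + 23*y - 15) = (y - 3)*(y + 1)*(y^2 - 6*y + 5) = (y - 5)*(y - 3)*(y + 1)*(y - 1)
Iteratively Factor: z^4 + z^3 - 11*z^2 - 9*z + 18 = (z + 3)*(z^3 - 2*z^2 - 5*z + 6) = (z - 1)*(z + 3)*(z^2 - z - 6) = (z - 3)*(z - 1)*(z + 3)*(z + 2)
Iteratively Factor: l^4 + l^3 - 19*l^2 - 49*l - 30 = (l + 3)*(l^3 - 2*l^2 - 13*l - 10) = (l + 2)*(l + 3)*(l^2 - 4*l - 5) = (l - 5)*(l + 2)*(l + 3)*(l + 1)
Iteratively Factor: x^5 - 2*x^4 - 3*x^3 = (x)*(x^4 - 2*x^3 - 3*x^2) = x^2*(x^3 - 2*x^2 - 3*x) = x^2*(x + 1)*(x^2 - 3*x) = x^2*(x - 3)*(x + 1)*(x)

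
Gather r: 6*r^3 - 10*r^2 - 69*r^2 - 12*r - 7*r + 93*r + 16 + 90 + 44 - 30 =6*r^3 - 79*r^2 + 74*r + 120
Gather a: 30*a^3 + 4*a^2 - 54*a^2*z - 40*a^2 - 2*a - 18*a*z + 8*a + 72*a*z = 30*a^3 + a^2*(-54*z - 36) + a*(54*z + 6)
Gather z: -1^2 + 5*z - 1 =5*z - 2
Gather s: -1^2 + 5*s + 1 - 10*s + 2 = 2 - 5*s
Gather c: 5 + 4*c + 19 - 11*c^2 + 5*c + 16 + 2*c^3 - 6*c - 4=2*c^3 - 11*c^2 + 3*c + 36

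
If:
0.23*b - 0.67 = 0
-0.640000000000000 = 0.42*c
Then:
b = 2.91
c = -1.52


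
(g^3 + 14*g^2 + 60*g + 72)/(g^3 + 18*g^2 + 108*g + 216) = (g + 2)/(g + 6)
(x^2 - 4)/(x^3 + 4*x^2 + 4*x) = (x - 2)/(x*(x + 2))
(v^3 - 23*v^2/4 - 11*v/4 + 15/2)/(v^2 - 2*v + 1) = (4*v^2 - 19*v - 30)/(4*(v - 1))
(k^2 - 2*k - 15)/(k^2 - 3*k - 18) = (k - 5)/(k - 6)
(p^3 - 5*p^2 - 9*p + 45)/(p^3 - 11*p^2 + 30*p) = (p^2 - 9)/(p*(p - 6))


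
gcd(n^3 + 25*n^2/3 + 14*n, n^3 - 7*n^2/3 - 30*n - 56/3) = 1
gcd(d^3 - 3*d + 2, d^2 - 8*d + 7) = d - 1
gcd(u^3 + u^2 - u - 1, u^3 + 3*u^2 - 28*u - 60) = 1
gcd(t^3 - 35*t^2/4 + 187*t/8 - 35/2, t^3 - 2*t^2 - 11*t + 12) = t - 4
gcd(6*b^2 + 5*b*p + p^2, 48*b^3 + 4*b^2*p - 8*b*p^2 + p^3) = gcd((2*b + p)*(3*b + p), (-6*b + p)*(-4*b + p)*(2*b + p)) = 2*b + p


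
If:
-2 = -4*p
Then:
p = 1/2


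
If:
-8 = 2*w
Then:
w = -4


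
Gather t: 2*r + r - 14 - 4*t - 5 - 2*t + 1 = 3*r - 6*t - 18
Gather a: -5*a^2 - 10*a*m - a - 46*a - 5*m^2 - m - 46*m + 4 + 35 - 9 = -5*a^2 + a*(-10*m - 47) - 5*m^2 - 47*m + 30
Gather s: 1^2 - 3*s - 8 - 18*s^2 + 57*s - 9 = -18*s^2 + 54*s - 16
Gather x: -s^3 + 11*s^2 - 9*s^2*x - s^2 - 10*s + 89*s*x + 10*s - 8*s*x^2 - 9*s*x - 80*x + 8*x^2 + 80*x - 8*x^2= -s^3 + 10*s^2 - 8*s*x^2 + x*(-9*s^2 + 80*s)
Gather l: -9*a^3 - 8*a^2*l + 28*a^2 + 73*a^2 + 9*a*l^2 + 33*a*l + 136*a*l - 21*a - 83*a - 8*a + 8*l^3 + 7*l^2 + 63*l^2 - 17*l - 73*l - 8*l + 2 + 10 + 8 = -9*a^3 + 101*a^2 - 112*a + 8*l^3 + l^2*(9*a + 70) + l*(-8*a^2 + 169*a - 98) + 20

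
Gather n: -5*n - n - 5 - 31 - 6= -6*n - 42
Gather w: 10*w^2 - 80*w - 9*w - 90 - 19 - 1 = 10*w^2 - 89*w - 110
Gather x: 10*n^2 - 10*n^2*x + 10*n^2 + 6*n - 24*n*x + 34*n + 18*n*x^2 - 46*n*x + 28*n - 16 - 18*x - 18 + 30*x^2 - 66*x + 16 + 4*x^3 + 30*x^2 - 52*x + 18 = 20*n^2 + 68*n + 4*x^3 + x^2*(18*n + 60) + x*(-10*n^2 - 70*n - 136)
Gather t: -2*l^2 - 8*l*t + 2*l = -2*l^2 - 8*l*t + 2*l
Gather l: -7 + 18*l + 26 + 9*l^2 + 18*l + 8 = 9*l^2 + 36*l + 27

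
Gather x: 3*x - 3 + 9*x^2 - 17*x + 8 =9*x^2 - 14*x + 5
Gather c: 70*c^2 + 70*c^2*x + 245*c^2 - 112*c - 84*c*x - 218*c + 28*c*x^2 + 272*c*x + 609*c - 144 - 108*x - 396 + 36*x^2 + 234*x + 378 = c^2*(70*x + 315) + c*(28*x^2 + 188*x + 279) + 36*x^2 + 126*x - 162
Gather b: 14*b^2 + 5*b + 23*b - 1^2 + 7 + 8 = 14*b^2 + 28*b + 14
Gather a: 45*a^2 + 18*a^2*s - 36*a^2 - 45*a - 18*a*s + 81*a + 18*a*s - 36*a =a^2*(18*s + 9)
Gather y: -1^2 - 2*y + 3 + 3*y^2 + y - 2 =3*y^2 - y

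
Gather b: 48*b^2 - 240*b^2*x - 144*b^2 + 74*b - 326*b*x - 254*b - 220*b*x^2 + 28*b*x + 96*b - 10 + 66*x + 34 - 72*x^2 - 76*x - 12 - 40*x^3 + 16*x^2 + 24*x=b^2*(-240*x - 96) + b*(-220*x^2 - 298*x - 84) - 40*x^3 - 56*x^2 + 14*x + 12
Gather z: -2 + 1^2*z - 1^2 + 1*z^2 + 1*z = z^2 + 2*z - 3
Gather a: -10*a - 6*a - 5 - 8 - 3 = -16*a - 16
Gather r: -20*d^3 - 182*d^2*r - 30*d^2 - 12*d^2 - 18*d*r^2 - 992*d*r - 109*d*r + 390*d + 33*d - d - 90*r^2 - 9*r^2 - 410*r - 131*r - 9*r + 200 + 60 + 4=-20*d^3 - 42*d^2 + 422*d + r^2*(-18*d - 99) + r*(-182*d^2 - 1101*d - 550) + 264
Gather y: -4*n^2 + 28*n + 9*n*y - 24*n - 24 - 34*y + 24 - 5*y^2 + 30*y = -4*n^2 + 4*n - 5*y^2 + y*(9*n - 4)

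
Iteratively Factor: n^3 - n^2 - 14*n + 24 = (n - 2)*(n^2 + n - 12) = (n - 2)*(n + 4)*(n - 3)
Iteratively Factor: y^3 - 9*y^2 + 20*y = (y - 4)*(y^2 - 5*y) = y*(y - 4)*(y - 5)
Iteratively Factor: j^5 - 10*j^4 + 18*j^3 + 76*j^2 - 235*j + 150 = (j - 5)*(j^4 - 5*j^3 - 7*j^2 + 41*j - 30) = (j - 5)^2*(j^3 - 7*j + 6) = (j - 5)^2*(j + 3)*(j^2 - 3*j + 2) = (j - 5)^2*(j - 2)*(j + 3)*(j - 1)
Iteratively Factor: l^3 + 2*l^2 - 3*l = (l - 1)*(l^2 + 3*l) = (l - 1)*(l + 3)*(l)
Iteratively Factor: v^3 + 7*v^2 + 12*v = (v)*(v^2 + 7*v + 12) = v*(v + 3)*(v + 4)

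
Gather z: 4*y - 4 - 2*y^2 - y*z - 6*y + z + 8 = -2*y^2 - 2*y + z*(1 - y) + 4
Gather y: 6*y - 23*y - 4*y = -21*y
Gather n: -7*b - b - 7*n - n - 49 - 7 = -8*b - 8*n - 56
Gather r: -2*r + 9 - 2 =7 - 2*r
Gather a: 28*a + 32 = 28*a + 32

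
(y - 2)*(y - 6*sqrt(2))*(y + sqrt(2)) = y^3 - 5*sqrt(2)*y^2 - 2*y^2 - 12*y + 10*sqrt(2)*y + 24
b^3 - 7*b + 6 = (b - 2)*(b - 1)*(b + 3)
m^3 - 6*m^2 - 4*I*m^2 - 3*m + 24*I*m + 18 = (m - 6)*(m - 3*I)*(m - I)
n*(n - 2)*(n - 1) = n^3 - 3*n^2 + 2*n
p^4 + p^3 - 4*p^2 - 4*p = p*(p - 2)*(p + 1)*(p + 2)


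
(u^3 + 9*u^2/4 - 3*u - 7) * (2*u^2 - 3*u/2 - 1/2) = 2*u^5 + 3*u^4 - 79*u^3/8 - 85*u^2/8 + 12*u + 7/2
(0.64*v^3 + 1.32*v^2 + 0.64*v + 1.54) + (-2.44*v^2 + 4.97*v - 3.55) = 0.64*v^3 - 1.12*v^2 + 5.61*v - 2.01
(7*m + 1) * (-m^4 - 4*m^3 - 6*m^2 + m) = -7*m^5 - 29*m^4 - 46*m^3 + m^2 + m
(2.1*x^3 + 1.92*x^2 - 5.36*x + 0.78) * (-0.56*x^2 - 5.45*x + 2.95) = -1.176*x^5 - 12.5202*x^4 - 1.2674*x^3 + 34.4392*x^2 - 20.063*x + 2.301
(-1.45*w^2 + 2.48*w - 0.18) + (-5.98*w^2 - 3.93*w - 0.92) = -7.43*w^2 - 1.45*w - 1.1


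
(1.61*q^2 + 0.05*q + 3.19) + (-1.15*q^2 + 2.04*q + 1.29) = 0.46*q^2 + 2.09*q + 4.48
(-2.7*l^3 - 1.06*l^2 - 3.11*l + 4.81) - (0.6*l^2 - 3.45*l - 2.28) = -2.7*l^3 - 1.66*l^2 + 0.34*l + 7.09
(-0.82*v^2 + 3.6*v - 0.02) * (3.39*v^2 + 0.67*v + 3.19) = -2.7798*v^4 + 11.6546*v^3 - 0.271599999999999*v^2 + 11.4706*v - 0.0638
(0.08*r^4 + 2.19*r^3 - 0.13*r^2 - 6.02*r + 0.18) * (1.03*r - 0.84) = 0.0824*r^5 + 2.1885*r^4 - 1.9735*r^3 - 6.0914*r^2 + 5.2422*r - 0.1512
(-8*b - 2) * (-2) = 16*b + 4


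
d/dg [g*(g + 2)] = 2*g + 2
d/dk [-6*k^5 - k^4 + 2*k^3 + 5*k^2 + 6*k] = -30*k^4 - 4*k^3 + 6*k^2 + 10*k + 6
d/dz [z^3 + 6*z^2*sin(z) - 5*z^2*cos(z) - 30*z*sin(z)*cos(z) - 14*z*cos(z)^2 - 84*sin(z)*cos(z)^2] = 5*z^2*sin(z) + 6*z^2*cos(z) + 3*z^2 + 12*z*sin(z) + 14*z*sin(2*z) - 10*z*cos(z) - 30*z*cos(2*z) - 15*sin(2*z) - 21*cos(z) - 7*cos(2*z) - 63*cos(3*z) - 7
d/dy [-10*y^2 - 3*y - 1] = -20*y - 3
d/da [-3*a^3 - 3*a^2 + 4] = 3*a*(-3*a - 2)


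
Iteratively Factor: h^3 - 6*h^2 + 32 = (h + 2)*(h^2 - 8*h + 16) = (h - 4)*(h + 2)*(h - 4)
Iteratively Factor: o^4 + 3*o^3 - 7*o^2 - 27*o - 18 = (o - 3)*(o^3 + 6*o^2 + 11*o + 6) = (o - 3)*(o + 2)*(o^2 + 4*o + 3) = (o - 3)*(o + 1)*(o + 2)*(o + 3)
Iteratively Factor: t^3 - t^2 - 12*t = (t - 4)*(t^2 + 3*t) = t*(t - 4)*(t + 3)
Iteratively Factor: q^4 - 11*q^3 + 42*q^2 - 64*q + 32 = (q - 2)*(q^3 - 9*q^2 + 24*q - 16) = (q - 4)*(q - 2)*(q^2 - 5*q + 4) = (q - 4)*(q - 2)*(q - 1)*(q - 4)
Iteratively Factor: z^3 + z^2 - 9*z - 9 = (z - 3)*(z^2 + 4*z + 3) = (z - 3)*(z + 1)*(z + 3)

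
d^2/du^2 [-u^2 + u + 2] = -2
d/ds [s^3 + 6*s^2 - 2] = 3*s*(s + 4)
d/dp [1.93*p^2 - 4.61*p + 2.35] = 3.86*p - 4.61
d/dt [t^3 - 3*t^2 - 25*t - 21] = 3*t^2 - 6*t - 25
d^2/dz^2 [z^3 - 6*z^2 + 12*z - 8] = 6*z - 12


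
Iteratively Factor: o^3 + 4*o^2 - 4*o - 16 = (o + 2)*(o^2 + 2*o - 8) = (o + 2)*(o + 4)*(o - 2)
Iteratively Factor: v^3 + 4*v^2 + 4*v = (v)*(v^2 + 4*v + 4) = v*(v + 2)*(v + 2)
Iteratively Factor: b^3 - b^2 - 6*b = (b + 2)*(b^2 - 3*b) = (b - 3)*(b + 2)*(b)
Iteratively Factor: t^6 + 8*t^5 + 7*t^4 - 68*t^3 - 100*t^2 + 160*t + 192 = (t - 2)*(t^5 + 10*t^4 + 27*t^3 - 14*t^2 - 128*t - 96) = (t - 2)^2*(t^4 + 12*t^3 + 51*t^2 + 88*t + 48) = (t - 2)^2*(t + 3)*(t^3 + 9*t^2 + 24*t + 16) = (t - 2)^2*(t + 3)*(t + 4)*(t^2 + 5*t + 4) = (t - 2)^2*(t + 1)*(t + 3)*(t + 4)*(t + 4)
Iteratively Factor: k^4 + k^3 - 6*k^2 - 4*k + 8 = (k + 2)*(k^3 - k^2 - 4*k + 4) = (k - 2)*(k + 2)*(k^2 + k - 2) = (k - 2)*(k + 2)^2*(k - 1)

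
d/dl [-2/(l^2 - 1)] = 4*l/(l^2 - 1)^2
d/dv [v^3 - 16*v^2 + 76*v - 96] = 3*v^2 - 32*v + 76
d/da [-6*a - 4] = -6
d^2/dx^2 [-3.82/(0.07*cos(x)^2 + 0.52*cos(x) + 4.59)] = (0.074872*(1 - cos(x)^2)^2 + 0.417144*cos(x)^3 - 3.8391*cos(x)^2 - 9.951864*cos(x) + 0.314004)/(0.07*cos(x)^2 + 0.52*cos(x) + 4.59)^3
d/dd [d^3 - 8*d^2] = d*(3*d - 16)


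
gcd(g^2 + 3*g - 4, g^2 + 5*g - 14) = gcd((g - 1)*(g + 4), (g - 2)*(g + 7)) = 1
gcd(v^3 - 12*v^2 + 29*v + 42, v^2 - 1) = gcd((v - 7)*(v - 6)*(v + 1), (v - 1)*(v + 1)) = v + 1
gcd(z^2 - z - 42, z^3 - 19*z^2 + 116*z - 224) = z - 7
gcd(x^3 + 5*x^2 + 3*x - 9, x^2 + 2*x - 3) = x^2 + 2*x - 3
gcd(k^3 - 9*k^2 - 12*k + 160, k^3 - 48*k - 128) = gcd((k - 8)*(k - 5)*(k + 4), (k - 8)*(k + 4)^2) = k^2 - 4*k - 32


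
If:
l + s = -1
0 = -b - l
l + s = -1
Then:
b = s + 1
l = -s - 1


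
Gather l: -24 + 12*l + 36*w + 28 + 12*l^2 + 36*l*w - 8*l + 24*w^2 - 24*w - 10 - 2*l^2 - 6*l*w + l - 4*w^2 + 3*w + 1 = 10*l^2 + l*(30*w + 5) + 20*w^2 + 15*w - 5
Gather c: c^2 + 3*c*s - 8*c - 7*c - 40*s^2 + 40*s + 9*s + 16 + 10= c^2 + c*(3*s - 15) - 40*s^2 + 49*s + 26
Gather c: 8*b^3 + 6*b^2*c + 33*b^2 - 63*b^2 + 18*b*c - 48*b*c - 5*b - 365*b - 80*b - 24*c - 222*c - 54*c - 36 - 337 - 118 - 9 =8*b^3 - 30*b^2 - 450*b + c*(6*b^2 - 30*b - 300) - 500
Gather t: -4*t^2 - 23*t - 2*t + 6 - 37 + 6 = -4*t^2 - 25*t - 25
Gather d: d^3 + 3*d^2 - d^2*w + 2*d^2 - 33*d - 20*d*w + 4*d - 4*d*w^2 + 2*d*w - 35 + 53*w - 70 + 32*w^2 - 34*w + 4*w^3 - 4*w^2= d^3 + d^2*(5 - w) + d*(-4*w^2 - 18*w - 29) + 4*w^3 + 28*w^2 + 19*w - 105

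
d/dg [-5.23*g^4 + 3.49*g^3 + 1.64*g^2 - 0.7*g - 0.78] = -20.92*g^3 + 10.47*g^2 + 3.28*g - 0.7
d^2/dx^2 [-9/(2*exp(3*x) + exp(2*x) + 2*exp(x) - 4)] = 18*(-4*(3*exp(2*x) + exp(x) + 1)^2*exp(x) + (9*exp(2*x) + 2*exp(x) + 1)*(2*exp(3*x) + exp(2*x) + 2*exp(x) - 4))*exp(x)/(2*exp(3*x) + exp(2*x) + 2*exp(x) - 4)^3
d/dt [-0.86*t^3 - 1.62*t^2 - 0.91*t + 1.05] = -2.58*t^2 - 3.24*t - 0.91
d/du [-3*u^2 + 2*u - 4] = 2 - 6*u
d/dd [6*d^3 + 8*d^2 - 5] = 2*d*(9*d + 8)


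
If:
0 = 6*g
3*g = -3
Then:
No Solution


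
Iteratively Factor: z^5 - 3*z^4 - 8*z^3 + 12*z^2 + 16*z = (z + 1)*(z^4 - 4*z^3 - 4*z^2 + 16*z) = z*(z + 1)*(z^3 - 4*z^2 - 4*z + 16) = z*(z - 2)*(z + 1)*(z^2 - 2*z - 8) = z*(z - 4)*(z - 2)*(z + 1)*(z + 2)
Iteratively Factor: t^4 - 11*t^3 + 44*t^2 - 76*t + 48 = (t - 2)*(t^3 - 9*t^2 + 26*t - 24) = (t - 4)*(t - 2)*(t^2 - 5*t + 6) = (t - 4)*(t - 2)^2*(t - 3)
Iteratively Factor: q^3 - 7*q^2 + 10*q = (q - 2)*(q^2 - 5*q) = q*(q - 2)*(q - 5)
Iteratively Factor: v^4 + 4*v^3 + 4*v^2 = (v)*(v^3 + 4*v^2 + 4*v) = v*(v + 2)*(v^2 + 2*v) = v*(v + 2)^2*(v)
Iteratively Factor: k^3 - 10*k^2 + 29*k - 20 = (k - 1)*(k^2 - 9*k + 20) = (k - 4)*(k - 1)*(k - 5)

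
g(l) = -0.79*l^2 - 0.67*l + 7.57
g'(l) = -1.58*l - 0.67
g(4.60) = -12.23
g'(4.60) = -7.94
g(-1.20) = 7.24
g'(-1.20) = 1.23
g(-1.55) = 6.71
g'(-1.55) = 1.78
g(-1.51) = 6.78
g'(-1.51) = 1.72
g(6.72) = -32.61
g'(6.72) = -11.29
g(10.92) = -93.95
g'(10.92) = -17.92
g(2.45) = 1.19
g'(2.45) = -4.54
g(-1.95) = 5.87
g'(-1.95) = 2.41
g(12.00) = -114.23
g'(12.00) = -19.63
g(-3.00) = 2.47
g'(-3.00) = 4.07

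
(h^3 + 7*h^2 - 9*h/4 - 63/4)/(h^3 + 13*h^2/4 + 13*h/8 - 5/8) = 2*(4*h^3 + 28*h^2 - 9*h - 63)/(8*h^3 + 26*h^2 + 13*h - 5)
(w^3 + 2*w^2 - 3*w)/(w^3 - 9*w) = (w - 1)/(w - 3)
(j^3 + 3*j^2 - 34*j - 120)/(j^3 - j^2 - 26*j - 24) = (j + 5)/(j + 1)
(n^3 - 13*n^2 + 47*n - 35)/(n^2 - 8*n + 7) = n - 5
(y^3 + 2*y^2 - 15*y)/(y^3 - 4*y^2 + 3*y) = (y + 5)/(y - 1)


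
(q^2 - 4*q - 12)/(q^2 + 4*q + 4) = (q - 6)/(q + 2)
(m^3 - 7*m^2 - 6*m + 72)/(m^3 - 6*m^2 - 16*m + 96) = (m + 3)/(m + 4)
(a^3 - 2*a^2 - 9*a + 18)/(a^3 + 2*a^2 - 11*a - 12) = (a^2 + a - 6)/(a^2 + 5*a + 4)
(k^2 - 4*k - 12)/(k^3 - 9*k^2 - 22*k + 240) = (k + 2)/(k^2 - 3*k - 40)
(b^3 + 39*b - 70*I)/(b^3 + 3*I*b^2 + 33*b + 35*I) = (b - 2*I)/(b + I)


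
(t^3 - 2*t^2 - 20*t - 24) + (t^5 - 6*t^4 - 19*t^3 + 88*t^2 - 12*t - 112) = t^5 - 6*t^4 - 18*t^3 + 86*t^2 - 32*t - 136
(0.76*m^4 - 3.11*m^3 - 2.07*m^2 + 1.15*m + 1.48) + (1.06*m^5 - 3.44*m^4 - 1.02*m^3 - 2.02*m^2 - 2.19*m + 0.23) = 1.06*m^5 - 2.68*m^4 - 4.13*m^3 - 4.09*m^2 - 1.04*m + 1.71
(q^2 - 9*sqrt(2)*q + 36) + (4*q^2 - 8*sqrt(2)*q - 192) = 5*q^2 - 17*sqrt(2)*q - 156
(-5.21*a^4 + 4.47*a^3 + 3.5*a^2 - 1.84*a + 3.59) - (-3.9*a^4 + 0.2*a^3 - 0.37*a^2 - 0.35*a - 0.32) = -1.31*a^4 + 4.27*a^3 + 3.87*a^2 - 1.49*a + 3.91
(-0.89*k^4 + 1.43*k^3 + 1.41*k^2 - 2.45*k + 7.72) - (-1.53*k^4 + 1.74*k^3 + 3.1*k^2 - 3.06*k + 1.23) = 0.64*k^4 - 0.31*k^3 - 1.69*k^2 + 0.61*k + 6.49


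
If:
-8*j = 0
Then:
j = 0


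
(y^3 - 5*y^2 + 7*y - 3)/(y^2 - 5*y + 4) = (y^2 - 4*y + 3)/(y - 4)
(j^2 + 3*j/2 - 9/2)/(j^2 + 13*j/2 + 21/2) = (2*j - 3)/(2*j + 7)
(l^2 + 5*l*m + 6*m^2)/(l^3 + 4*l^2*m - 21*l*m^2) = (l^2 + 5*l*m + 6*m^2)/(l*(l^2 + 4*l*m - 21*m^2))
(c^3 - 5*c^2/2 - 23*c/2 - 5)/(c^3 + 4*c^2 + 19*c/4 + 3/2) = 2*(c - 5)/(2*c + 3)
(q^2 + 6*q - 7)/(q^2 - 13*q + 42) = (q^2 + 6*q - 7)/(q^2 - 13*q + 42)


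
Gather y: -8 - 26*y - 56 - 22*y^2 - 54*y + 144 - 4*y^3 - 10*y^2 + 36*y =-4*y^3 - 32*y^2 - 44*y + 80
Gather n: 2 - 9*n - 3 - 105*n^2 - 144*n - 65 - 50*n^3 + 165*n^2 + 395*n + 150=-50*n^3 + 60*n^2 + 242*n + 84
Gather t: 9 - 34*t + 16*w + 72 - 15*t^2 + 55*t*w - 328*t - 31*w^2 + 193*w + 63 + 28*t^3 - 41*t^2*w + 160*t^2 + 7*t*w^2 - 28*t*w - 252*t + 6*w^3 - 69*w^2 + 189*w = 28*t^3 + t^2*(145 - 41*w) + t*(7*w^2 + 27*w - 614) + 6*w^3 - 100*w^2 + 398*w + 144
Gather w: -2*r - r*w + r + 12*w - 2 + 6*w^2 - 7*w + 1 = -r + 6*w^2 + w*(5 - r) - 1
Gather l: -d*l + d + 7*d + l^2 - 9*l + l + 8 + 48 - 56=8*d + l^2 + l*(-d - 8)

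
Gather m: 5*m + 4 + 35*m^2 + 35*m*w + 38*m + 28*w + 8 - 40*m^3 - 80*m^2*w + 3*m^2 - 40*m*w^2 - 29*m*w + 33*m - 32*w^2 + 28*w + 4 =-40*m^3 + m^2*(38 - 80*w) + m*(-40*w^2 + 6*w + 76) - 32*w^2 + 56*w + 16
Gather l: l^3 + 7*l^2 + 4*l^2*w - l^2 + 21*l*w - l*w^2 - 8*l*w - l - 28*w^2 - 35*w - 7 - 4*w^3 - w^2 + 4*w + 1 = l^3 + l^2*(4*w + 6) + l*(-w^2 + 13*w - 1) - 4*w^3 - 29*w^2 - 31*w - 6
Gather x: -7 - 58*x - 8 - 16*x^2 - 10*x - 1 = -16*x^2 - 68*x - 16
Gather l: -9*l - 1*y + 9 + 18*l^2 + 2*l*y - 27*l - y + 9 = 18*l^2 + l*(2*y - 36) - 2*y + 18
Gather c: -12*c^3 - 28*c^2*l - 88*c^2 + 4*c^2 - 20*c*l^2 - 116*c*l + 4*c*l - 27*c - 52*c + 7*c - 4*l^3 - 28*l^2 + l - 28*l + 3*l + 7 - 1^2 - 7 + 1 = -12*c^3 + c^2*(-28*l - 84) + c*(-20*l^2 - 112*l - 72) - 4*l^3 - 28*l^2 - 24*l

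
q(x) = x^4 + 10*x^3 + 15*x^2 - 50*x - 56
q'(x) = 4*x^3 + 30*x^2 + 30*x - 50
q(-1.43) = 21.11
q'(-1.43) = -43.25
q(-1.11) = 5.82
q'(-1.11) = -51.81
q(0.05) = -58.46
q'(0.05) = -48.42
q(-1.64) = 29.47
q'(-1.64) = -36.16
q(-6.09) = -78.32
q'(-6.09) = -23.52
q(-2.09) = 41.81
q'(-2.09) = -18.17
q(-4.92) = -51.91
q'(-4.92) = 52.21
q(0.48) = -75.38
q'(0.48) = -28.25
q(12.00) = 39520.00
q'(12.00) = 11542.00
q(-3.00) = 40.00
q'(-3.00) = 22.00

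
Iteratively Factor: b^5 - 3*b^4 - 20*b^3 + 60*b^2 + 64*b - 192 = (b + 4)*(b^4 - 7*b^3 + 8*b^2 + 28*b - 48) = (b - 3)*(b + 4)*(b^3 - 4*b^2 - 4*b + 16) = (b - 4)*(b - 3)*(b + 4)*(b^2 - 4) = (b - 4)*(b - 3)*(b + 2)*(b + 4)*(b - 2)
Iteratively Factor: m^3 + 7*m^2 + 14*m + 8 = (m + 4)*(m^2 + 3*m + 2) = (m + 1)*(m + 4)*(m + 2)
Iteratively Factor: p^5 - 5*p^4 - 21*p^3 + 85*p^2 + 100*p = (p + 1)*(p^4 - 6*p^3 - 15*p^2 + 100*p) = (p + 1)*(p + 4)*(p^3 - 10*p^2 + 25*p) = (p - 5)*(p + 1)*(p + 4)*(p^2 - 5*p) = (p - 5)^2*(p + 1)*(p + 4)*(p)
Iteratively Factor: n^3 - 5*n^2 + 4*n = (n)*(n^2 - 5*n + 4) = n*(n - 4)*(n - 1)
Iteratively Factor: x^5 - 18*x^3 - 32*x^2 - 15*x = (x)*(x^4 - 18*x^2 - 32*x - 15) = x*(x + 1)*(x^3 - x^2 - 17*x - 15) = x*(x + 1)^2*(x^2 - 2*x - 15) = x*(x - 5)*(x + 1)^2*(x + 3)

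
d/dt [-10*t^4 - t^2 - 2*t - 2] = -40*t^3 - 2*t - 2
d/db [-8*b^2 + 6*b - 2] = 6 - 16*b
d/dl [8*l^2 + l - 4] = 16*l + 1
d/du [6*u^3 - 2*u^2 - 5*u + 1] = 18*u^2 - 4*u - 5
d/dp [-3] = 0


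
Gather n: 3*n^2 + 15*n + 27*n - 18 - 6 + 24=3*n^2 + 42*n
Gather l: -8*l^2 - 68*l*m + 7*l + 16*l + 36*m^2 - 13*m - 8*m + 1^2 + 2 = -8*l^2 + l*(23 - 68*m) + 36*m^2 - 21*m + 3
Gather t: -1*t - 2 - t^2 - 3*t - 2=-t^2 - 4*t - 4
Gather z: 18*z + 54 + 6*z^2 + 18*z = 6*z^2 + 36*z + 54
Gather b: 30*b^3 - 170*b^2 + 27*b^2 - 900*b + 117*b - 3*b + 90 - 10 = 30*b^3 - 143*b^2 - 786*b + 80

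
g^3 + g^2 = g^2*(g + 1)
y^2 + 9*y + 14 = (y + 2)*(y + 7)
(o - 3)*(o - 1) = o^2 - 4*o + 3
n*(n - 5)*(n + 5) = n^3 - 25*n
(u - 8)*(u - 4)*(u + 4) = u^3 - 8*u^2 - 16*u + 128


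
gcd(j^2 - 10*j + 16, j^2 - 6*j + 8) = j - 2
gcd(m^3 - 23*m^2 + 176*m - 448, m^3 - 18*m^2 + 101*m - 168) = m^2 - 15*m + 56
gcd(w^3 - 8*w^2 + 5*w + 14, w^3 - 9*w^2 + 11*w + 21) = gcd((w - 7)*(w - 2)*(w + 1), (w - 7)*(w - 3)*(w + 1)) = w^2 - 6*w - 7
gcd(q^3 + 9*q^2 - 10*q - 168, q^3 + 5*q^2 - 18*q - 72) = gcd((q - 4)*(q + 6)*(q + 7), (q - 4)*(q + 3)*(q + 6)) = q^2 + 2*q - 24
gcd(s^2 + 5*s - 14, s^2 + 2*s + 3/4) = 1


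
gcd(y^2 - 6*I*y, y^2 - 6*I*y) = y^2 - 6*I*y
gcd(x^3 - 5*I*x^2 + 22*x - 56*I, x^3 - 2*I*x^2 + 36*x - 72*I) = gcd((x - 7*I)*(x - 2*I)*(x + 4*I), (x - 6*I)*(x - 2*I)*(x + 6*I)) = x - 2*I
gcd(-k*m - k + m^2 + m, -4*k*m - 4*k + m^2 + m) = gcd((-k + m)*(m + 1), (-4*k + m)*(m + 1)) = m + 1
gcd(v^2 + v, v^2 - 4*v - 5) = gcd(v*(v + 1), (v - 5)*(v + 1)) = v + 1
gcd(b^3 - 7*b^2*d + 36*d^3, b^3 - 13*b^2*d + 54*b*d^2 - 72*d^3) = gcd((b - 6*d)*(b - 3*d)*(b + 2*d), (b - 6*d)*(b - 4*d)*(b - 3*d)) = b^2 - 9*b*d + 18*d^2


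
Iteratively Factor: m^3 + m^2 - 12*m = (m)*(m^2 + m - 12) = m*(m + 4)*(m - 3)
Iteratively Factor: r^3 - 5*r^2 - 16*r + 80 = (r - 5)*(r^2 - 16) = (r - 5)*(r + 4)*(r - 4)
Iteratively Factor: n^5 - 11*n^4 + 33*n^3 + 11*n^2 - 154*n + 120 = (n - 4)*(n^4 - 7*n^3 + 5*n^2 + 31*n - 30) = (n - 5)*(n - 4)*(n^3 - 2*n^2 - 5*n + 6) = (n - 5)*(n - 4)*(n - 3)*(n^2 + n - 2) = (n - 5)*(n - 4)*(n - 3)*(n + 2)*(n - 1)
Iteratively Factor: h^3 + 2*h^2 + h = (h)*(h^2 + 2*h + 1) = h*(h + 1)*(h + 1)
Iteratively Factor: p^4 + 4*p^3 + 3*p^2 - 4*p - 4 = (p + 1)*(p^3 + 3*p^2 - 4) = (p + 1)*(p + 2)*(p^2 + p - 2) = (p - 1)*(p + 1)*(p + 2)*(p + 2)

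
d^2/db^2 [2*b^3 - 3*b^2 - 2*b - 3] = 12*b - 6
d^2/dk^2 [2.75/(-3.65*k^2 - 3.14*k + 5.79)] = (73.27375*k^2 + 63.0355*k - 2.75*(7.3*k + 3.14)*(14.6*k + 6.28) - 116.23425)/(3.65*k^2 + 3.14*k - 5.79)^3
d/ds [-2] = 0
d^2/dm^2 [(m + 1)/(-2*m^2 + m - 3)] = 2*(-(m + 1)*(4*m - 1)^2 + (6*m + 1)*(2*m^2 - m + 3))/(2*m^2 - m + 3)^3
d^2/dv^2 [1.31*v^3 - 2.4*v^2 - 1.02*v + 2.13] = 7.86*v - 4.8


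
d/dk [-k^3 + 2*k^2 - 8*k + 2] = -3*k^2 + 4*k - 8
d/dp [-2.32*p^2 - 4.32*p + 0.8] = -4.64*p - 4.32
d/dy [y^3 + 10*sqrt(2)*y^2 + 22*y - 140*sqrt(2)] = 3*y^2 + 20*sqrt(2)*y + 22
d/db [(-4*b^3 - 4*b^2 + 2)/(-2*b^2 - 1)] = 4*b*(2*b^3 + 3*b + 4)/(4*b^4 + 4*b^2 + 1)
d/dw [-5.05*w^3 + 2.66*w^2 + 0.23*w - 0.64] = -15.15*w^2 + 5.32*w + 0.23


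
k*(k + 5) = k^2 + 5*k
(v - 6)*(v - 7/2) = v^2 - 19*v/2 + 21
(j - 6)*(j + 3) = j^2 - 3*j - 18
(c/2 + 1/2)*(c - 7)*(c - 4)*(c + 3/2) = c^4/2 - 17*c^3/4 + c^2 + 107*c/4 + 21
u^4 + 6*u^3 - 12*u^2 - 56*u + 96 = (u - 2)^2*(u + 4)*(u + 6)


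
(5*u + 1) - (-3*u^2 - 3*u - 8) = 3*u^2 + 8*u + 9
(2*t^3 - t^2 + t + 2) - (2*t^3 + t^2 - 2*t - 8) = -2*t^2 + 3*t + 10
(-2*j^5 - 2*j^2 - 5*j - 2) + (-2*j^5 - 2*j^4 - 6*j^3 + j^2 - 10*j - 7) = -4*j^5 - 2*j^4 - 6*j^3 - j^2 - 15*j - 9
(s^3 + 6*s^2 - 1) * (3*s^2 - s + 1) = 3*s^5 + 17*s^4 - 5*s^3 + 3*s^2 + s - 1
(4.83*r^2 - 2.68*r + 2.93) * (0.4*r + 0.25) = 1.932*r^3 + 0.1355*r^2 + 0.502*r + 0.7325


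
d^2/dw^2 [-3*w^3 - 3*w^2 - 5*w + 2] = -18*w - 6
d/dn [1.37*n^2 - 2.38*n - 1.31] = 2.74*n - 2.38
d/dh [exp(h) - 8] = exp(h)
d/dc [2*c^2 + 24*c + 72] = 4*c + 24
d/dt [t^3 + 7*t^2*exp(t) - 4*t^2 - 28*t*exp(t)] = 7*t^2*exp(t) + 3*t^2 - 14*t*exp(t) - 8*t - 28*exp(t)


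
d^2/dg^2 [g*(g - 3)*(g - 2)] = 6*g - 10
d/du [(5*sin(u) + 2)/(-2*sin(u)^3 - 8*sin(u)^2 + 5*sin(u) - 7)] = (20*sin(u)^3 + 52*sin(u)^2 + 32*sin(u) - 45)*cos(u)/(2*sin(u)^3 + 8*sin(u)^2 - 5*sin(u) + 7)^2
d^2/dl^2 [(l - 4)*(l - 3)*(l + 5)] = 6*l - 4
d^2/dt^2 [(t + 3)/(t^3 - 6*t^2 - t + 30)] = 2*((t + 3)*(-3*t^2 + 12*t + 1)^2 + (-3*t^2 + 12*t - 3*(t - 2)*(t + 3) + 1)*(t^3 - 6*t^2 - t + 30))/(t^3 - 6*t^2 - t + 30)^3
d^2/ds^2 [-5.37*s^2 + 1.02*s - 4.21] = -10.7400000000000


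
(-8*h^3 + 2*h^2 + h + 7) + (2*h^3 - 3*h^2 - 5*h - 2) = -6*h^3 - h^2 - 4*h + 5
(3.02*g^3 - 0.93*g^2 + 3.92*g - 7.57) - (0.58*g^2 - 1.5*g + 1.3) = 3.02*g^3 - 1.51*g^2 + 5.42*g - 8.87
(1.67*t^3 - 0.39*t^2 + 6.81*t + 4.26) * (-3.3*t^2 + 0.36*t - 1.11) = -5.511*t^5 + 1.8882*t^4 - 24.4671*t^3 - 11.1735*t^2 - 6.0255*t - 4.7286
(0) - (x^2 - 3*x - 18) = -x^2 + 3*x + 18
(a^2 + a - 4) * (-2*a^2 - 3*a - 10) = -2*a^4 - 5*a^3 - 5*a^2 + 2*a + 40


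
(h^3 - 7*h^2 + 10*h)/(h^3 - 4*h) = (h - 5)/(h + 2)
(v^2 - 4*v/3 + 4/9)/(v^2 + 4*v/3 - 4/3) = (v - 2/3)/(v + 2)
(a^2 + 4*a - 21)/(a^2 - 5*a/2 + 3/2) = 2*(a^2 + 4*a - 21)/(2*a^2 - 5*a + 3)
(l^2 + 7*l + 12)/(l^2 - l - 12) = (l + 4)/(l - 4)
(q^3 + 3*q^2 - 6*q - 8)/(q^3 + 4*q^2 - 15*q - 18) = (q^2 + 2*q - 8)/(q^2 + 3*q - 18)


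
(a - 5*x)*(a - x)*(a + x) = a^3 - 5*a^2*x - a*x^2 + 5*x^3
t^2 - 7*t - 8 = (t - 8)*(t + 1)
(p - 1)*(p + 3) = p^2 + 2*p - 3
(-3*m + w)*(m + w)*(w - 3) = -3*m^2*w + 9*m^2 - 2*m*w^2 + 6*m*w + w^3 - 3*w^2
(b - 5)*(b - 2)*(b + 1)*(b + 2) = b^4 - 4*b^3 - 9*b^2 + 16*b + 20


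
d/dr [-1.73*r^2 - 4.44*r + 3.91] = -3.46*r - 4.44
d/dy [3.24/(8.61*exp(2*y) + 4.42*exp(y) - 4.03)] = (-55.7928*exp(y) - 14.3208)*exp(y)/(8.61*exp(2*y) + 4.42*exp(y) - 4.03)^2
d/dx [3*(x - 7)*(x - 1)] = 6*x - 24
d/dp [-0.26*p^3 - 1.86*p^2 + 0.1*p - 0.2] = -0.78*p^2 - 3.72*p + 0.1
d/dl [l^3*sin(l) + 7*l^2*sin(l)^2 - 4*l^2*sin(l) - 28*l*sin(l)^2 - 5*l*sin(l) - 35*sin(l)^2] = l^3*cos(l) + 3*l^2*sin(l) + 7*l^2*sin(2*l) - 4*l^2*cos(l) + 14*l*sin(l)^2 - 8*l*sin(l) - 28*l*sin(2*l) - 5*l*cos(l) - 28*sin(l)^2 - 5*sin(l) - 35*sin(2*l)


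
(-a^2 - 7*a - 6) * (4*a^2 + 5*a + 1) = -4*a^4 - 33*a^3 - 60*a^2 - 37*a - 6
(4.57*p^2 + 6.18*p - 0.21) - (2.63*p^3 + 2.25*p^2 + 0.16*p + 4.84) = -2.63*p^3 + 2.32*p^2 + 6.02*p - 5.05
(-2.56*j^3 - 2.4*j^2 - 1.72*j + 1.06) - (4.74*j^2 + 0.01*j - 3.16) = -2.56*j^3 - 7.14*j^2 - 1.73*j + 4.22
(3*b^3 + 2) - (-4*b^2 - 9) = 3*b^3 + 4*b^2 + 11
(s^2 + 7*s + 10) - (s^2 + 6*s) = s + 10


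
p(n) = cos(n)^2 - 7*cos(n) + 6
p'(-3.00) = -1.27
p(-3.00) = 13.91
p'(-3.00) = -1.27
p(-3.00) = 13.91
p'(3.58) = -3.74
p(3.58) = 13.16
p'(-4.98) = 6.24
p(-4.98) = 4.22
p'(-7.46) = -5.75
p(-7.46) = 3.46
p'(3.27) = -1.15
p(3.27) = 13.93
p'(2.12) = 6.86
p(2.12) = 9.93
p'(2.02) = 7.09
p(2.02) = 9.23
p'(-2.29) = -6.26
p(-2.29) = 11.05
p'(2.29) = 6.26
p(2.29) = 11.05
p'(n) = -2*sin(n)*cos(n) + 7*sin(n)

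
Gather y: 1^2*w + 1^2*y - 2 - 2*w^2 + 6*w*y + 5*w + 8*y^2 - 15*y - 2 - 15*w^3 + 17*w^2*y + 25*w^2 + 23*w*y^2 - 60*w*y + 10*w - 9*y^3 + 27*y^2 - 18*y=-15*w^3 + 23*w^2 + 16*w - 9*y^3 + y^2*(23*w + 35) + y*(17*w^2 - 54*w - 32) - 4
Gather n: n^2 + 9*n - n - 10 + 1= n^2 + 8*n - 9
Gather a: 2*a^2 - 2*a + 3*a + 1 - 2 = 2*a^2 + a - 1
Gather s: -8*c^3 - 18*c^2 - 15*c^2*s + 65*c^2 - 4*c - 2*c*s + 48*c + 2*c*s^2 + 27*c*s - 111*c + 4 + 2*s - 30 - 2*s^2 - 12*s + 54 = -8*c^3 + 47*c^2 - 67*c + s^2*(2*c - 2) + s*(-15*c^2 + 25*c - 10) + 28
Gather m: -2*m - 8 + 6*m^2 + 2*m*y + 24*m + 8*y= 6*m^2 + m*(2*y + 22) + 8*y - 8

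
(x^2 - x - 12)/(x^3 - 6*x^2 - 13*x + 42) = (x - 4)/(x^2 - 9*x + 14)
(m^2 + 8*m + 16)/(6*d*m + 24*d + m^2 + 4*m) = (m + 4)/(6*d + m)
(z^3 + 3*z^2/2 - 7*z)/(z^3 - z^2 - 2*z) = (z + 7/2)/(z + 1)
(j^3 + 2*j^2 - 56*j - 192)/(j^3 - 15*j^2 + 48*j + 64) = (j^2 + 10*j + 24)/(j^2 - 7*j - 8)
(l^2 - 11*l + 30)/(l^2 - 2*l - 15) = (l - 6)/(l + 3)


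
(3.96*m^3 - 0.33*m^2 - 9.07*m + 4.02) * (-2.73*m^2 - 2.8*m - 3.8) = -10.8108*m^5 - 10.1871*m^4 + 10.6371*m^3 + 15.6754*m^2 + 23.21*m - 15.276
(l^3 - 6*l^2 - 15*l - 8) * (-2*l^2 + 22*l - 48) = -2*l^5 + 34*l^4 - 150*l^3 - 26*l^2 + 544*l + 384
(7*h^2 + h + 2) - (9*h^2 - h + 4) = -2*h^2 + 2*h - 2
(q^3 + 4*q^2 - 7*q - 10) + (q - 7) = q^3 + 4*q^2 - 6*q - 17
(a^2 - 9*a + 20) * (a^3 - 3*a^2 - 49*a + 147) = a^5 - 12*a^4 - 2*a^3 + 528*a^2 - 2303*a + 2940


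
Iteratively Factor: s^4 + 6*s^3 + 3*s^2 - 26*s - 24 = (s + 3)*(s^3 + 3*s^2 - 6*s - 8) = (s + 1)*(s + 3)*(s^2 + 2*s - 8) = (s + 1)*(s + 3)*(s + 4)*(s - 2)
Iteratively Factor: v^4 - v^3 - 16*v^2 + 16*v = (v)*(v^3 - v^2 - 16*v + 16) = v*(v + 4)*(v^2 - 5*v + 4) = v*(v - 4)*(v + 4)*(v - 1)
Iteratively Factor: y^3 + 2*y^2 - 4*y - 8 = (y + 2)*(y^2 - 4) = (y - 2)*(y + 2)*(y + 2)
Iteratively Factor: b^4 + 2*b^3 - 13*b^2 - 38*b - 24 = (b + 1)*(b^3 + b^2 - 14*b - 24) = (b - 4)*(b + 1)*(b^2 + 5*b + 6) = (b - 4)*(b + 1)*(b + 3)*(b + 2)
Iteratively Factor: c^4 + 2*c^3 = (c + 2)*(c^3) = c*(c + 2)*(c^2) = c^2*(c + 2)*(c)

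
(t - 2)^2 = t^2 - 4*t + 4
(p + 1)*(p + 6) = p^2 + 7*p + 6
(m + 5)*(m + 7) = m^2 + 12*m + 35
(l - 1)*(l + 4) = l^2 + 3*l - 4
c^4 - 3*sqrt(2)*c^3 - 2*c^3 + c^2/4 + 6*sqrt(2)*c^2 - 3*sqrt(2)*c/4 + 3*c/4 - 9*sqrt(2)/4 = (c - 3/2)*(c - 1)*(c + 1/2)*(c - 3*sqrt(2))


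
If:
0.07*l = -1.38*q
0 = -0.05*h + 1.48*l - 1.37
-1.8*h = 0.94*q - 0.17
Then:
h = 0.12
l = 0.93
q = -0.05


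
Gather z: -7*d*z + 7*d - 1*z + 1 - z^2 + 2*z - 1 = 7*d - z^2 + z*(1 - 7*d)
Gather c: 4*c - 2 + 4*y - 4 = 4*c + 4*y - 6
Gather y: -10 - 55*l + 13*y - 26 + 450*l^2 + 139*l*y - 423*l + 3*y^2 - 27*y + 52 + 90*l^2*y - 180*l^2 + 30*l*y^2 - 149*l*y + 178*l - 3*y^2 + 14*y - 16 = 270*l^2 + 30*l*y^2 - 300*l + y*(90*l^2 - 10*l)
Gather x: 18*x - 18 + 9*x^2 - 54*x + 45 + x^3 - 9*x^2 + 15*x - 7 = x^3 - 21*x + 20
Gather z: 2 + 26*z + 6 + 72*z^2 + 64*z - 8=72*z^2 + 90*z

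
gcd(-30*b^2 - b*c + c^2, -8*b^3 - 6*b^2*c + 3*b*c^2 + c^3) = 1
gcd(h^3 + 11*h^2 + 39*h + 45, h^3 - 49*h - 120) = h^2 + 8*h + 15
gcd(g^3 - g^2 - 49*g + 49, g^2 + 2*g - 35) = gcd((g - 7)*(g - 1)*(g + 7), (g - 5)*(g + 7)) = g + 7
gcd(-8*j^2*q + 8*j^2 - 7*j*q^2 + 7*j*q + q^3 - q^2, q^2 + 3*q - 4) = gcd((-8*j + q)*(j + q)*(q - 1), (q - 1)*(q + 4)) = q - 1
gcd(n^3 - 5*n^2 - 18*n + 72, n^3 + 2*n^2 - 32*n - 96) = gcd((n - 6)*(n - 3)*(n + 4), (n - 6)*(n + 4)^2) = n^2 - 2*n - 24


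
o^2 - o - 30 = (o - 6)*(o + 5)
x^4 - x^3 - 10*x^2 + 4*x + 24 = (x - 3)*(x - 2)*(x + 2)^2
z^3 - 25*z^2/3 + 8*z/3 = z*(z - 8)*(z - 1/3)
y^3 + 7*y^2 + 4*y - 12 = (y - 1)*(y + 2)*(y + 6)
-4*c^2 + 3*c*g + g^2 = (-c + g)*(4*c + g)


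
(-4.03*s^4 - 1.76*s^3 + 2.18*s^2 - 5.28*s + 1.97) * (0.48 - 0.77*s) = 3.1031*s^5 - 0.5792*s^4 - 2.5234*s^3 + 5.112*s^2 - 4.0513*s + 0.9456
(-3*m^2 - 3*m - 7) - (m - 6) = -3*m^2 - 4*m - 1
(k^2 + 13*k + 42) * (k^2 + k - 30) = k^4 + 14*k^3 + 25*k^2 - 348*k - 1260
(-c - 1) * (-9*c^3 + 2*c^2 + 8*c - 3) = 9*c^4 + 7*c^3 - 10*c^2 - 5*c + 3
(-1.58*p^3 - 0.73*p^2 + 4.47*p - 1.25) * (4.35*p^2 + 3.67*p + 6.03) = -6.873*p^5 - 8.9741*p^4 + 7.238*p^3 + 6.5655*p^2 + 22.3666*p - 7.5375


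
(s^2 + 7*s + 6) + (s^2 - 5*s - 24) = 2*s^2 + 2*s - 18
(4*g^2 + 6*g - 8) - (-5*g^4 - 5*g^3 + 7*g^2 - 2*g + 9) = 5*g^4 + 5*g^3 - 3*g^2 + 8*g - 17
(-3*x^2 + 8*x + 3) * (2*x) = -6*x^3 + 16*x^2 + 6*x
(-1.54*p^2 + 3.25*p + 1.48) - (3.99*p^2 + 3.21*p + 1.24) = -5.53*p^2 + 0.04*p + 0.24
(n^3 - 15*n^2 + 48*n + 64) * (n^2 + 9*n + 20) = n^5 - 6*n^4 - 67*n^3 + 196*n^2 + 1536*n + 1280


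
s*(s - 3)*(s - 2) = s^3 - 5*s^2 + 6*s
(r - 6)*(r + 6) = r^2 - 36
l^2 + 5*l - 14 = (l - 2)*(l + 7)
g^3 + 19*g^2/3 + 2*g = g*(g + 1/3)*(g + 6)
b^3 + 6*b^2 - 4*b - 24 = (b - 2)*(b + 2)*(b + 6)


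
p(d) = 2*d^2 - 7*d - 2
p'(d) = 4*d - 7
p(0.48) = -4.90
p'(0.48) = -5.08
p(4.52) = 7.22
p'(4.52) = 11.08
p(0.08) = -2.55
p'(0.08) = -6.68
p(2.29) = -7.54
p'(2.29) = 2.16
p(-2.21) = 23.24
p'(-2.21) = -15.84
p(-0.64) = 3.30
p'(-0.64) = -9.56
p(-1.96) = 19.40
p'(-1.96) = -14.84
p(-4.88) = 79.79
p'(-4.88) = -26.52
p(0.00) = -2.00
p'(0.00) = -7.00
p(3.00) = -5.00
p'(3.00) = 5.00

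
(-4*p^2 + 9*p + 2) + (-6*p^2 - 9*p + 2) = 4 - 10*p^2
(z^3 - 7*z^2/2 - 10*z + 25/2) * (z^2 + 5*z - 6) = z^5 + 3*z^4/2 - 67*z^3/2 - 33*z^2/2 + 245*z/2 - 75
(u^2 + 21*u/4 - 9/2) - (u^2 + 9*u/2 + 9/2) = 3*u/4 - 9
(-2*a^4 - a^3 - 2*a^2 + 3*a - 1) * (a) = -2*a^5 - a^4 - 2*a^3 + 3*a^2 - a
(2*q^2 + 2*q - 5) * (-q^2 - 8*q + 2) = -2*q^4 - 18*q^3 - 7*q^2 + 44*q - 10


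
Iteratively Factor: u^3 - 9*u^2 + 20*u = (u)*(u^2 - 9*u + 20) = u*(u - 4)*(u - 5)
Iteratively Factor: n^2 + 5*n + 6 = (n + 3)*(n + 2)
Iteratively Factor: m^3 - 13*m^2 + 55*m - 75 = (m - 3)*(m^2 - 10*m + 25) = (m - 5)*(m - 3)*(m - 5)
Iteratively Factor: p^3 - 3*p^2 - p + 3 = (p + 1)*(p^2 - 4*p + 3) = (p - 3)*(p + 1)*(p - 1)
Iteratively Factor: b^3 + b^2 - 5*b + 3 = (b - 1)*(b^2 + 2*b - 3) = (b - 1)^2*(b + 3)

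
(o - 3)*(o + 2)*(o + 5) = o^3 + 4*o^2 - 11*o - 30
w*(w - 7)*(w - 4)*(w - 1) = w^4 - 12*w^3 + 39*w^2 - 28*w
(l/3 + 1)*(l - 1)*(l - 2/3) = l^3/3 + 4*l^2/9 - 13*l/9 + 2/3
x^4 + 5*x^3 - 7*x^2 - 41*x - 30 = (x - 3)*(x + 1)*(x + 2)*(x + 5)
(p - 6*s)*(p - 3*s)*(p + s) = p^3 - 8*p^2*s + 9*p*s^2 + 18*s^3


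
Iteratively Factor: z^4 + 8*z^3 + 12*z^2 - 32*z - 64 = (z + 2)*(z^3 + 6*z^2 - 32) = (z - 2)*(z + 2)*(z^2 + 8*z + 16) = (z - 2)*(z + 2)*(z + 4)*(z + 4)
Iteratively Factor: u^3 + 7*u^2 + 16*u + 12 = (u + 2)*(u^2 + 5*u + 6) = (u + 2)*(u + 3)*(u + 2)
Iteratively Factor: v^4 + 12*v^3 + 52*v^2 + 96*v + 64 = (v + 2)*(v^3 + 10*v^2 + 32*v + 32) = (v + 2)*(v + 4)*(v^2 + 6*v + 8) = (v + 2)*(v + 4)^2*(v + 2)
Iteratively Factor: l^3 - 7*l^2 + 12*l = (l - 4)*(l^2 - 3*l) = l*(l - 4)*(l - 3)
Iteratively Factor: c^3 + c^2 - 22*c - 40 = (c + 2)*(c^2 - c - 20) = (c + 2)*(c + 4)*(c - 5)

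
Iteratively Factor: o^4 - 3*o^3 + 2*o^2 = (o)*(o^3 - 3*o^2 + 2*o) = o*(o - 1)*(o^2 - 2*o) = o^2*(o - 1)*(o - 2)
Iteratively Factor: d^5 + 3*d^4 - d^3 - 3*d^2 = (d)*(d^4 + 3*d^3 - d^2 - 3*d) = d*(d + 1)*(d^3 + 2*d^2 - 3*d) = d*(d - 1)*(d + 1)*(d^2 + 3*d) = d*(d - 1)*(d + 1)*(d + 3)*(d)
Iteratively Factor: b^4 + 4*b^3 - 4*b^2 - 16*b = (b - 2)*(b^3 + 6*b^2 + 8*b) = (b - 2)*(b + 4)*(b^2 + 2*b) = (b - 2)*(b + 2)*(b + 4)*(b)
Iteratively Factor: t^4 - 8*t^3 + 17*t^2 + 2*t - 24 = (t - 2)*(t^3 - 6*t^2 + 5*t + 12) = (t - 2)*(t + 1)*(t^2 - 7*t + 12) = (t - 4)*(t - 2)*(t + 1)*(t - 3)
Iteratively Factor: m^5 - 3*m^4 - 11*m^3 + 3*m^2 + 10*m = (m)*(m^4 - 3*m^3 - 11*m^2 + 3*m + 10) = m*(m + 2)*(m^3 - 5*m^2 - m + 5) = m*(m - 5)*(m + 2)*(m^2 - 1) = m*(m - 5)*(m + 1)*(m + 2)*(m - 1)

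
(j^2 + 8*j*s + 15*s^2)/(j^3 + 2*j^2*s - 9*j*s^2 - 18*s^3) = (-j - 5*s)/(-j^2 + j*s + 6*s^2)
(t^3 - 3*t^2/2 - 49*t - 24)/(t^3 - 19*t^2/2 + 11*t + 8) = (t + 6)/(t - 2)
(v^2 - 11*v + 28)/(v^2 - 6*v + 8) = (v - 7)/(v - 2)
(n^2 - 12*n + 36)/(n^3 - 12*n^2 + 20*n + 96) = (n - 6)/(n^2 - 6*n - 16)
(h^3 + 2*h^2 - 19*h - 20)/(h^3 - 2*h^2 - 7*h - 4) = (h + 5)/(h + 1)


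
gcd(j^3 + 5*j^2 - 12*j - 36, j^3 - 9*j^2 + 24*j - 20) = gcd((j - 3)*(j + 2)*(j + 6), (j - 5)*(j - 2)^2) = 1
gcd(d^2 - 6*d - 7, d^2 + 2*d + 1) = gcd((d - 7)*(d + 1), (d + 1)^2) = d + 1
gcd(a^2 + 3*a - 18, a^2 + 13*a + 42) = a + 6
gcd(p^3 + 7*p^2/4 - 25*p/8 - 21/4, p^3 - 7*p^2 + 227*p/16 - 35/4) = p - 7/4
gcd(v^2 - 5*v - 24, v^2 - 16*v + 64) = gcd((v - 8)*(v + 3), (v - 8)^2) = v - 8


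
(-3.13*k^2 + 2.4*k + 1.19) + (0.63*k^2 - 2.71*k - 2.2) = -2.5*k^2 - 0.31*k - 1.01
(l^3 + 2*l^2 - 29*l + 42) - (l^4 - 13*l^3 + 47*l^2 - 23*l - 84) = -l^4 + 14*l^3 - 45*l^2 - 6*l + 126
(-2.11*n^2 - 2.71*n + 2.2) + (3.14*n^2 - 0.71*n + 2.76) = 1.03*n^2 - 3.42*n + 4.96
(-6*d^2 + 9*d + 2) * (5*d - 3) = -30*d^3 + 63*d^2 - 17*d - 6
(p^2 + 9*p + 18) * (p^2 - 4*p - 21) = p^4 + 5*p^3 - 39*p^2 - 261*p - 378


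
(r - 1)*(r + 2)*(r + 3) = r^3 + 4*r^2 + r - 6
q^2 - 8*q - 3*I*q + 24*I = (q - 8)*(q - 3*I)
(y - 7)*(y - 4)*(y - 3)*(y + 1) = y^4 - 13*y^3 + 47*y^2 - 23*y - 84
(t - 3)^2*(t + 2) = t^3 - 4*t^2 - 3*t + 18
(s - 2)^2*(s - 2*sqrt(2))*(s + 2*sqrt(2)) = s^4 - 4*s^3 - 4*s^2 + 32*s - 32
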